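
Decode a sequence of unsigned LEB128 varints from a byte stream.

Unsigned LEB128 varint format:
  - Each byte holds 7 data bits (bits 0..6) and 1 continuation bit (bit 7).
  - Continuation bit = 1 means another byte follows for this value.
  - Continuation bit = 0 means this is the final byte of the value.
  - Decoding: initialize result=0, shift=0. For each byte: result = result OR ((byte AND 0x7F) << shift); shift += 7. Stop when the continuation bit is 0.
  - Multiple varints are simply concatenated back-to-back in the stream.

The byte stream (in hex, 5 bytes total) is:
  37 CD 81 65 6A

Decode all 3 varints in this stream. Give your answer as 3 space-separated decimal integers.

  byte[0]=0x37 cont=0 payload=0x37=55: acc |= 55<<0 -> acc=55 shift=7 [end]
Varint 1: bytes[0:1] = 37 -> value 55 (1 byte(s))
  byte[1]=0xCD cont=1 payload=0x4D=77: acc |= 77<<0 -> acc=77 shift=7
  byte[2]=0x81 cont=1 payload=0x01=1: acc |= 1<<7 -> acc=205 shift=14
  byte[3]=0x65 cont=0 payload=0x65=101: acc |= 101<<14 -> acc=1654989 shift=21 [end]
Varint 2: bytes[1:4] = CD 81 65 -> value 1654989 (3 byte(s))
  byte[4]=0x6A cont=0 payload=0x6A=106: acc |= 106<<0 -> acc=106 shift=7 [end]
Varint 3: bytes[4:5] = 6A -> value 106 (1 byte(s))

Answer: 55 1654989 106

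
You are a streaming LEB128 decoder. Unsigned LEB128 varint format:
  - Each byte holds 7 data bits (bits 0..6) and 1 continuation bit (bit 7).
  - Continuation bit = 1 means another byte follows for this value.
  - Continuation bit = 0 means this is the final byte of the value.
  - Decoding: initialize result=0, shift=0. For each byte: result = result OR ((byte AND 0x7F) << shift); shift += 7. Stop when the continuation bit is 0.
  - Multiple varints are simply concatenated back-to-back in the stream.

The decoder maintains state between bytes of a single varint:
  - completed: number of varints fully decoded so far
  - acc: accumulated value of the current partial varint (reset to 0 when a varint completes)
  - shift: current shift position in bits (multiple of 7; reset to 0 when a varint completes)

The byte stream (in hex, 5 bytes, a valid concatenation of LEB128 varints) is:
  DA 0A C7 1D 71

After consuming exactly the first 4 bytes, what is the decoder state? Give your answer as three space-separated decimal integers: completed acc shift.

Answer: 2 0 0

Derivation:
byte[0]=0xDA cont=1 payload=0x5A: acc |= 90<<0 -> completed=0 acc=90 shift=7
byte[1]=0x0A cont=0 payload=0x0A: varint #1 complete (value=1370); reset -> completed=1 acc=0 shift=0
byte[2]=0xC7 cont=1 payload=0x47: acc |= 71<<0 -> completed=1 acc=71 shift=7
byte[3]=0x1D cont=0 payload=0x1D: varint #2 complete (value=3783); reset -> completed=2 acc=0 shift=0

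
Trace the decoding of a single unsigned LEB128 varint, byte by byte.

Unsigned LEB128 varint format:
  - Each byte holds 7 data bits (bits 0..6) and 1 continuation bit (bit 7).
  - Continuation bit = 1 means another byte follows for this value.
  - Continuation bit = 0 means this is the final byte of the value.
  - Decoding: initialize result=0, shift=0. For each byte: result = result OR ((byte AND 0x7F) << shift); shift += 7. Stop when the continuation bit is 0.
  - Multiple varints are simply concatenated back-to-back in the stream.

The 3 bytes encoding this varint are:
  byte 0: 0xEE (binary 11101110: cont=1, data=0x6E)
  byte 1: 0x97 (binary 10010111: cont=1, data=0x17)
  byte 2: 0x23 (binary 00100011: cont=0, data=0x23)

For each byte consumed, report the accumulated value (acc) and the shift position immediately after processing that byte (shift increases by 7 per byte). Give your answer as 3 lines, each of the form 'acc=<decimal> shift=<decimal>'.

Answer: acc=110 shift=7
acc=3054 shift=14
acc=576494 shift=21

Derivation:
byte 0=0xEE: payload=0x6E=110, contrib = 110<<0 = 110; acc -> 110, shift -> 7
byte 1=0x97: payload=0x17=23, contrib = 23<<7 = 2944; acc -> 3054, shift -> 14
byte 2=0x23: payload=0x23=35, contrib = 35<<14 = 573440; acc -> 576494, shift -> 21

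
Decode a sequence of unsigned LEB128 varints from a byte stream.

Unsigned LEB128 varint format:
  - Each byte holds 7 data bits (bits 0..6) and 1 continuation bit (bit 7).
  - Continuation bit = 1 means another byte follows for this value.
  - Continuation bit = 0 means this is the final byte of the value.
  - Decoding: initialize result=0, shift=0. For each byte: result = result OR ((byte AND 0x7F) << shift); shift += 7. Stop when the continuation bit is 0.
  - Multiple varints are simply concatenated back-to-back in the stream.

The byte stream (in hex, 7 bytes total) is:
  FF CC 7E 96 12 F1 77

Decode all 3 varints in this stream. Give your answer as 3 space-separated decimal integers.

Answer: 2074239 2326 15345

Derivation:
  byte[0]=0xFF cont=1 payload=0x7F=127: acc |= 127<<0 -> acc=127 shift=7
  byte[1]=0xCC cont=1 payload=0x4C=76: acc |= 76<<7 -> acc=9855 shift=14
  byte[2]=0x7E cont=0 payload=0x7E=126: acc |= 126<<14 -> acc=2074239 shift=21 [end]
Varint 1: bytes[0:3] = FF CC 7E -> value 2074239 (3 byte(s))
  byte[3]=0x96 cont=1 payload=0x16=22: acc |= 22<<0 -> acc=22 shift=7
  byte[4]=0x12 cont=0 payload=0x12=18: acc |= 18<<7 -> acc=2326 shift=14 [end]
Varint 2: bytes[3:5] = 96 12 -> value 2326 (2 byte(s))
  byte[5]=0xF1 cont=1 payload=0x71=113: acc |= 113<<0 -> acc=113 shift=7
  byte[6]=0x77 cont=0 payload=0x77=119: acc |= 119<<7 -> acc=15345 shift=14 [end]
Varint 3: bytes[5:7] = F1 77 -> value 15345 (2 byte(s))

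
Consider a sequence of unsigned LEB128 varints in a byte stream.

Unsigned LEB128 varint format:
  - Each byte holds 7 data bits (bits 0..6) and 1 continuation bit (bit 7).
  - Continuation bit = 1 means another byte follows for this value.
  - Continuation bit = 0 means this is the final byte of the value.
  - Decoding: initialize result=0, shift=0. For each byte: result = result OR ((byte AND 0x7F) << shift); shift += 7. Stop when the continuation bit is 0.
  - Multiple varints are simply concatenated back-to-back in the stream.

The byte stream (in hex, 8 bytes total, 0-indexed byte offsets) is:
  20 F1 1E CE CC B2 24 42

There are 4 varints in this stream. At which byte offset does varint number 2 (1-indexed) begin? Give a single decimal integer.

Answer: 1

Derivation:
  byte[0]=0x20 cont=0 payload=0x20=32: acc |= 32<<0 -> acc=32 shift=7 [end]
Varint 1: bytes[0:1] = 20 -> value 32 (1 byte(s))
  byte[1]=0xF1 cont=1 payload=0x71=113: acc |= 113<<0 -> acc=113 shift=7
  byte[2]=0x1E cont=0 payload=0x1E=30: acc |= 30<<7 -> acc=3953 shift=14 [end]
Varint 2: bytes[1:3] = F1 1E -> value 3953 (2 byte(s))
  byte[3]=0xCE cont=1 payload=0x4E=78: acc |= 78<<0 -> acc=78 shift=7
  byte[4]=0xCC cont=1 payload=0x4C=76: acc |= 76<<7 -> acc=9806 shift=14
  byte[5]=0xB2 cont=1 payload=0x32=50: acc |= 50<<14 -> acc=829006 shift=21
  byte[6]=0x24 cont=0 payload=0x24=36: acc |= 36<<21 -> acc=76326478 shift=28 [end]
Varint 3: bytes[3:7] = CE CC B2 24 -> value 76326478 (4 byte(s))
  byte[7]=0x42 cont=0 payload=0x42=66: acc |= 66<<0 -> acc=66 shift=7 [end]
Varint 4: bytes[7:8] = 42 -> value 66 (1 byte(s))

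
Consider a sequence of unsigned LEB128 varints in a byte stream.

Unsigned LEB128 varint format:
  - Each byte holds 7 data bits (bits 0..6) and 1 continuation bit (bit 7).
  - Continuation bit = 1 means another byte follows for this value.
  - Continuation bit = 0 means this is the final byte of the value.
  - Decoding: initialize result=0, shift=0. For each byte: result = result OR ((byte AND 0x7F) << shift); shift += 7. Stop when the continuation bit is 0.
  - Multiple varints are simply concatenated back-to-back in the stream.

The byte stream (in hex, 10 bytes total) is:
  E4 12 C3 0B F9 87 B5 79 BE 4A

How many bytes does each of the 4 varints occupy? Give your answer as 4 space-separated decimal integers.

Answer: 2 2 4 2

Derivation:
  byte[0]=0xE4 cont=1 payload=0x64=100: acc |= 100<<0 -> acc=100 shift=7
  byte[1]=0x12 cont=0 payload=0x12=18: acc |= 18<<7 -> acc=2404 shift=14 [end]
Varint 1: bytes[0:2] = E4 12 -> value 2404 (2 byte(s))
  byte[2]=0xC3 cont=1 payload=0x43=67: acc |= 67<<0 -> acc=67 shift=7
  byte[3]=0x0B cont=0 payload=0x0B=11: acc |= 11<<7 -> acc=1475 shift=14 [end]
Varint 2: bytes[2:4] = C3 0B -> value 1475 (2 byte(s))
  byte[4]=0xF9 cont=1 payload=0x79=121: acc |= 121<<0 -> acc=121 shift=7
  byte[5]=0x87 cont=1 payload=0x07=7: acc |= 7<<7 -> acc=1017 shift=14
  byte[6]=0xB5 cont=1 payload=0x35=53: acc |= 53<<14 -> acc=869369 shift=21
  byte[7]=0x79 cont=0 payload=0x79=121: acc |= 121<<21 -> acc=254624761 shift=28 [end]
Varint 3: bytes[4:8] = F9 87 B5 79 -> value 254624761 (4 byte(s))
  byte[8]=0xBE cont=1 payload=0x3E=62: acc |= 62<<0 -> acc=62 shift=7
  byte[9]=0x4A cont=0 payload=0x4A=74: acc |= 74<<7 -> acc=9534 shift=14 [end]
Varint 4: bytes[8:10] = BE 4A -> value 9534 (2 byte(s))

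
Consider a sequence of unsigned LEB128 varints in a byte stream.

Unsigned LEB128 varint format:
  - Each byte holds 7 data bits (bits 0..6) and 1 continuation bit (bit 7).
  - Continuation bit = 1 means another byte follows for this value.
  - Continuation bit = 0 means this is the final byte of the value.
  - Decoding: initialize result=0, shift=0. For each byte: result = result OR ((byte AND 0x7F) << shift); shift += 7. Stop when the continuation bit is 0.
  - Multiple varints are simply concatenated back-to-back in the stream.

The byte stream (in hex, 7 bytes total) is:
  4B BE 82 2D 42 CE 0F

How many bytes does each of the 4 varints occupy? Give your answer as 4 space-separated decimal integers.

Answer: 1 3 1 2

Derivation:
  byte[0]=0x4B cont=0 payload=0x4B=75: acc |= 75<<0 -> acc=75 shift=7 [end]
Varint 1: bytes[0:1] = 4B -> value 75 (1 byte(s))
  byte[1]=0xBE cont=1 payload=0x3E=62: acc |= 62<<0 -> acc=62 shift=7
  byte[2]=0x82 cont=1 payload=0x02=2: acc |= 2<<7 -> acc=318 shift=14
  byte[3]=0x2D cont=0 payload=0x2D=45: acc |= 45<<14 -> acc=737598 shift=21 [end]
Varint 2: bytes[1:4] = BE 82 2D -> value 737598 (3 byte(s))
  byte[4]=0x42 cont=0 payload=0x42=66: acc |= 66<<0 -> acc=66 shift=7 [end]
Varint 3: bytes[4:5] = 42 -> value 66 (1 byte(s))
  byte[5]=0xCE cont=1 payload=0x4E=78: acc |= 78<<0 -> acc=78 shift=7
  byte[6]=0x0F cont=0 payload=0x0F=15: acc |= 15<<7 -> acc=1998 shift=14 [end]
Varint 4: bytes[5:7] = CE 0F -> value 1998 (2 byte(s))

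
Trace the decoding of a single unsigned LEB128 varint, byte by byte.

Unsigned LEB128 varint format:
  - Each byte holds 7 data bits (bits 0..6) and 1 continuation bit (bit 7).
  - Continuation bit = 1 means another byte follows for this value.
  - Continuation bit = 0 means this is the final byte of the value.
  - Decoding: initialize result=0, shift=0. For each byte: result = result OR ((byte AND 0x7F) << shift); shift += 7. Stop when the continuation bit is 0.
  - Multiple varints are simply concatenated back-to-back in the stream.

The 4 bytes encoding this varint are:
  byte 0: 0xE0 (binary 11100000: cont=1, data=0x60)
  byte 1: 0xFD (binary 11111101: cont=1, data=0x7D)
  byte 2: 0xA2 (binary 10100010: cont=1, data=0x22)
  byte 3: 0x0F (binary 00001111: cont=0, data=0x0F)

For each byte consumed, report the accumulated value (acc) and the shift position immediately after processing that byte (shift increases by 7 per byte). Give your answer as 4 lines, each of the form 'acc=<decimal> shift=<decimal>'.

Answer: acc=96 shift=7
acc=16096 shift=14
acc=573152 shift=21
acc=32030432 shift=28

Derivation:
byte 0=0xE0: payload=0x60=96, contrib = 96<<0 = 96; acc -> 96, shift -> 7
byte 1=0xFD: payload=0x7D=125, contrib = 125<<7 = 16000; acc -> 16096, shift -> 14
byte 2=0xA2: payload=0x22=34, contrib = 34<<14 = 557056; acc -> 573152, shift -> 21
byte 3=0x0F: payload=0x0F=15, contrib = 15<<21 = 31457280; acc -> 32030432, shift -> 28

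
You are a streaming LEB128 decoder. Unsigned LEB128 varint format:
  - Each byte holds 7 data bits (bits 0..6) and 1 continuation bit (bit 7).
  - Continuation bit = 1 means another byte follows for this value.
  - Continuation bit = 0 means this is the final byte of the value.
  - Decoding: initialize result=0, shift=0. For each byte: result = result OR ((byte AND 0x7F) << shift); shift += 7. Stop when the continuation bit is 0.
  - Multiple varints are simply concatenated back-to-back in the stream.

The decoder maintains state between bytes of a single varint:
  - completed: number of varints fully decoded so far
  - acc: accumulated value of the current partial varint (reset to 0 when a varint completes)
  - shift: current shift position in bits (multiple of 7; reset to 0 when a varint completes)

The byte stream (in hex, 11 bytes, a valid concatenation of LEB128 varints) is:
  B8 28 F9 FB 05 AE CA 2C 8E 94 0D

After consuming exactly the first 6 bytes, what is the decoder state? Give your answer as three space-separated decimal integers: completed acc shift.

Answer: 2 46 7

Derivation:
byte[0]=0xB8 cont=1 payload=0x38: acc |= 56<<0 -> completed=0 acc=56 shift=7
byte[1]=0x28 cont=0 payload=0x28: varint #1 complete (value=5176); reset -> completed=1 acc=0 shift=0
byte[2]=0xF9 cont=1 payload=0x79: acc |= 121<<0 -> completed=1 acc=121 shift=7
byte[3]=0xFB cont=1 payload=0x7B: acc |= 123<<7 -> completed=1 acc=15865 shift=14
byte[4]=0x05 cont=0 payload=0x05: varint #2 complete (value=97785); reset -> completed=2 acc=0 shift=0
byte[5]=0xAE cont=1 payload=0x2E: acc |= 46<<0 -> completed=2 acc=46 shift=7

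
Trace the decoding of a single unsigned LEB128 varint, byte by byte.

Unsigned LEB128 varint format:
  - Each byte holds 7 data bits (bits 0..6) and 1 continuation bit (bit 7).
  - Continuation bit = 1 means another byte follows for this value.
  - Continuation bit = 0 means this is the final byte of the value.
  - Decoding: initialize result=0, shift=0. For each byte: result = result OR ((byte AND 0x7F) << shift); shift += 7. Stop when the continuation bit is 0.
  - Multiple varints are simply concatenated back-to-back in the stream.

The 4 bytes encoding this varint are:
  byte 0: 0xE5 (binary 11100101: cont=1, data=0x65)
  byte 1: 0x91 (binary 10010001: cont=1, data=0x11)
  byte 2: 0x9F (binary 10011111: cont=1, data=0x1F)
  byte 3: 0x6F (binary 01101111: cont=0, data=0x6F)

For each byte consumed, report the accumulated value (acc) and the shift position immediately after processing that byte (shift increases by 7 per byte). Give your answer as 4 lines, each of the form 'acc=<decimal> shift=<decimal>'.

byte 0=0xE5: payload=0x65=101, contrib = 101<<0 = 101; acc -> 101, shift -> 7
byte 1=0x91: payload=0x11=17, contrib = 17<<7 = 2176; acc -> 2277, shift -> 14
byte 2=0x9F: payload=0x1F=31, contrib = 31<<14 = 507904; acc -> 510181, shift -> 21
byte 3=0x6F: payload=0x6F=111, contrib = 111<<21 = 232783872; acc -> 233294053, shift -> 28

Answer: acc=101 shift=7
acc=2277 shift=14
acc=510181 shift=21
acc=233294053 shift=28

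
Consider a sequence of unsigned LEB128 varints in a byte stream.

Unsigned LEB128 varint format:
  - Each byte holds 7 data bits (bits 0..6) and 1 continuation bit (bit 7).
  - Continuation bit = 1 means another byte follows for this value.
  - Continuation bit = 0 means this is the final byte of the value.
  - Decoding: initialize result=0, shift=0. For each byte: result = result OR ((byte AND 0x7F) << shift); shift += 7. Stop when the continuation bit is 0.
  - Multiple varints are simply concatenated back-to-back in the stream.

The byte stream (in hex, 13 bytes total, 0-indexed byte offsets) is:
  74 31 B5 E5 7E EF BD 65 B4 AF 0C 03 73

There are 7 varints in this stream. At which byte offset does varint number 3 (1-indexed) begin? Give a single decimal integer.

Answer: 2

Derivation:
  byte[0]=0x74 cont=0 payload=0x74=116: acc |= 116<<0 -> acc=116 shift=7 [end]
Varint 1: bytes[0:1] = 74 -> value 116 (1 byte(s))
  byte[1]=0x31 cont=0 payload=0x31=49: acc |= 49<<0 -> acc=49 shift=7 [end]
Varint 2: bytes[1:2] = 31 -> value 49 (1 byte(s))
  byte[2]=0xB5 cont=1 payload=0x35=53: acc |= 53<<0 -> acc=53 shift=7
  byte[3]=0xE5 cont=1 payload=0x65=101: acc |= 101<<7 -> acc=12981 shift=14
  byte[4]=0x7E cont=0 payload=0x7E=126: acc |= 126<<14 -> acc=2077365 shift=21 [end]
Varint 3: bytes[2:5] = B5 E5 7E -> value 2077365 (3 byte(s))
  byte[5]=0xEF cont=1 payload=0x6F=111: acc |= 111<<0 -> acc=111 shift=7
  byte[6]=0xBD cont=1 payload=0x3D=61: acc |= 61<<7 -> acc=7919 shift=14
  byte[7]=0x65 cont=0 payload=0x65=101: acc |= 101<<14 -> acc=1662703 shift=21 [end]
Varint 4: bytes[5:8] = EF BD 65 -> value 1662703 (3 byte(s))
  byte[8]=0xB4 cont=1 payload=0x34=52: acc |= 52<<0 -> acc=52 shift=7
  byte[9]=0xAF cont=1 payload=0x2F=47: acc |= 47<<7 -> acc=6068 shift=14
  byte[10]=0x0C cont=0 payload=0x0C=12: acc |= 12<<14 -> acc=202676 shift=21 [end]
Varint 5: bytes[8:11] = B4 AF 0C -> value 202676 (3 byte(s))
  byte[11]=0x03 cont=0 payload=0x03=3: acc |= 3<<0 -> acc=3 shift=7 [end]
Varint 6: bytes[11:12] = 03 -> value 3 (1 byte(s))
  byte[12]=0x73 cont=0 payload=0x73=115: acc |= 115<<0 -> acc=115 shift=7 [end]
Varint 7: bytes[12:13] = 73 -> value 115 (1 byte(s))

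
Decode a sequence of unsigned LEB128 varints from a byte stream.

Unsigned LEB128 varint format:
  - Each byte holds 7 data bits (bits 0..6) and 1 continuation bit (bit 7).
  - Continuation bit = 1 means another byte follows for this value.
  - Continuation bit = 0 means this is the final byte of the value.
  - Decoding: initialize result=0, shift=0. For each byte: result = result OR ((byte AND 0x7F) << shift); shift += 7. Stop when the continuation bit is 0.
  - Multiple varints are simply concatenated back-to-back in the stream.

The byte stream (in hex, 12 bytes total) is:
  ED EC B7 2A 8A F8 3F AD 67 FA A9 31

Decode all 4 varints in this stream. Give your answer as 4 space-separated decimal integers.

  byte[0]=0xED cont=1 payload=0x6D=109: acc |= 109<<0 -> acc=109 shift=7
  byte[1]=0xEC cont=1 payload=0x6C=108: acc |= 108<<7 -> acc=13933 shift=14
  byte[2]=0xB7 cont=1 payload=0x37=55: acc |= 55<<14 -> acc=915053 shift=21
  byte[3]=0x2A cont=0 payload=0x2A=42: acc |= 42<<21 -> acc=88995437 shift=28 [end]
Varint 1: bytes[0:4] = ED EC B7 2A -> value 88995437 (4 byte(s))
  byte[4]=0x8A cont=1 payload=0x0A=10: acc |= 10<<0 -> acc=10 shift=7
  byte[5]=0xF8 cont=1 payload=0x78=120: acc |= 120<<7 -> acc=15370 shift=14
  byte[6]=0x3F cont=0 payload=0x3F=63: acc |= 63<<14 -> acc=1047562 shift=21 [end]
Varint 2: bytes[4:7] = 8A F8 3F -> value 1047562 (3 byte(s))
  byte[7]=0xAD cont=1 payload=0x2D=45: acc |= 45<<0 -> acc=45 shift=7
  byte[8]=0x67 cont=0 payload=0x67=103: acc |= 103<<7 -> acc=13229 shift=14 [end]
Varint 3: bytes[7:9] = AD 67 -> value 13229 (2 byte(s))
  byte[9]=0xFA cont=1 payload=0x7A=122: acc |= 122<<0 -> acc=122 shift=7
  byte[10]=0xA9 cont=1 payload=0x29=41: acc |= 41<<7 -> acc=5370 shift=14
  byte[11]=0x31 cont=0 payload=0x31=49: acc |= 49<<14 -> acc=808186 shift=21 [end]
Varint 4: bytes[9:12] = FA A9 31 -> value 808186 (3 byte(s))

Answer: 88995437 1047562 13229 808186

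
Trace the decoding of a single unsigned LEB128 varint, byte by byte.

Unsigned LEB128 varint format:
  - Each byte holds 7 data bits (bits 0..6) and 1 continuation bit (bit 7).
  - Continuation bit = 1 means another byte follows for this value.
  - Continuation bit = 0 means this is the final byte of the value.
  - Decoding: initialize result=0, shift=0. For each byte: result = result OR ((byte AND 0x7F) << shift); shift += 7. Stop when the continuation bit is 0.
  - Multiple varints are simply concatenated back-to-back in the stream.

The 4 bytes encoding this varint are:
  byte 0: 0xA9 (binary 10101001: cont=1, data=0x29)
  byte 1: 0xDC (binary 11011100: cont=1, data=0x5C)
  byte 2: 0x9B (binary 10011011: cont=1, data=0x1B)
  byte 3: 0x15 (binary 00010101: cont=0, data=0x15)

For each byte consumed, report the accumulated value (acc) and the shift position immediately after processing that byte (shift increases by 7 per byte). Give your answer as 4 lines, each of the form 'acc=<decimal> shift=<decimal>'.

Answer: acc=41 shift=7
acc=11817 shift=14
acc=454185 shift=21
acc=44494377 shift=28

Derivation:
byte 0=0xA9: payload=0x29=41, contrib = 41<<0 = 41; acc -> 41, shift -> 7
byte 1=0xDC: payload=0x5C=92, contrib = 92<<7 = 11776; acc -> 11817, shift -> 14
byte 2=0x9B: payload=0x1B=27, contrib = 27<<14 = 442368; acc -> 454185, shift -> 21
byte 3=0x15: payload=0x15=21, contrib = 21<<21 = 44040192; acc -> 44494377, shift -> 28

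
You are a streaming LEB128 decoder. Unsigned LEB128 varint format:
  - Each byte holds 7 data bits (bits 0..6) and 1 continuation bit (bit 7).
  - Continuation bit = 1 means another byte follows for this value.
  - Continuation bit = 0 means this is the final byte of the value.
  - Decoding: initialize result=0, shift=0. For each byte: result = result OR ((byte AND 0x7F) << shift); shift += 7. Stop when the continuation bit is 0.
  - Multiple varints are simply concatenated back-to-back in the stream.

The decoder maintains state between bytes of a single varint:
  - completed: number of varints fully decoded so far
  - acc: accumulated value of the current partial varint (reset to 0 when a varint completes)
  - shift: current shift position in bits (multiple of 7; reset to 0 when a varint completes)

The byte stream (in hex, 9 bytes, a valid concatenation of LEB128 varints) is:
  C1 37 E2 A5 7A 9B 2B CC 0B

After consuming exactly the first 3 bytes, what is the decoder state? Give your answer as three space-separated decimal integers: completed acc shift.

byte[0]=0xC1 cont=1 payload=0x41: acc |= 65<<0 -> completed=0 acc=65 shift=7
byte[1]=0x37 cont=0 payload=0x37: varint #1 complete (value=7105); reset -> completed=1 acc=0 shift=0
byte[2]=0xE2 cont=1 payload=0x62: acc |= 98<<0 -> completed=1 acc=98 shift=7

Answer: 1 98 7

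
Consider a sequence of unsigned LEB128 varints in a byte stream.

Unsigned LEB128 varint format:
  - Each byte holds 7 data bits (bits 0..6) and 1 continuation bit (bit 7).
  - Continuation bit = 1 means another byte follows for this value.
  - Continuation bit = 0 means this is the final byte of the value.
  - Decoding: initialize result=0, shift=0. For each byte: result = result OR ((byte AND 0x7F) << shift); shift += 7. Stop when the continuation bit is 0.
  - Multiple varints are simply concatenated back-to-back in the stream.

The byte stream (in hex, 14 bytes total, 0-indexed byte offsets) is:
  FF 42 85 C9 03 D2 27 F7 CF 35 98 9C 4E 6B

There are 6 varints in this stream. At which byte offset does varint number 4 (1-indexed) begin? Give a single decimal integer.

  byte[0]=0xFF cont=1 payload=0x7F=127: acc |= 127<<0 -> acc=127 shift=7
  byte[1]=0x42 cont=0 payload=0x42=66: acc |= 66<<7 -> acc=8575 shift=14 [end]
Varint 1: bytes[0:2] = FF 42 -> value 8575 (2 byte(s))
  byte[2]=0x85 cont=1 payload=0x05=5: acc |= 5<<0 -> acc=5 shift=7
  byte[3]=0xC9 cont=1 payload=0x49=73: acc |= 73<<7 -> acc=9349 shift=14
  byte[4]=0x03 cont=0 payload=0x03=3: acc |= 3<<14 -> acc=58501 shift=21 [end]
Varint 2: bytes[2:5] = 85 C9 03 -> value 58501 (3 byte(s))
  byte[5]=0xD2 cont=1 payload=0x52=82: acc |= 82<<0 -> acc=82 shift=7
  byte[6]=0x27 cont=0 payload=0x27=39: acc |= 39<<7 -> acc=5074 shift=14 [end]
Varint 3: bytes[5:7] = D2 27 -> value 5074 (2 byte(s))
  byte[7]=0xF7 cont=1 payload=0x77=119: acc |= 119<<0 -> acc=119 shift=7
  byte[8]=0xCF cont=1 payload=0x4F=79: acc |= 79<<7 -> acc=10231 shift=14
  byte[9]=0x35 cont=0 payload=0x35=53: acc |= 53<<14 -> acc=878583 shift=21 [end]
Varint 4: bytes[7:10] = F7 CF 35 -> value 878583 (3 byte(s))
  byte[10]=0x98 cont=1 payload=0x18=24: acc |= 24<<0 -> acc=24 shift=7
  byte[11]=0x9C cont=1 payload=0x1C=28: acc |= 28<<7 -> acc=3608 shift=14
  byte[12]=0x4E cont=0 payload=0x4E=78: acc |= 78<<14 -> acc=1281560 shift=21 [end]
Varint 5: bytes[10:13] = 98 9C 4E -> value 1281560 (3 byte(s))
  byte[13]=0x6B cont=0 payload=0x6B=107: acc |= 107<<0 -> acc=107 shift=7 [end]
Varint 6: bytes[13:14] = 6B -> value 107 (1 byte(s))

Answer: 7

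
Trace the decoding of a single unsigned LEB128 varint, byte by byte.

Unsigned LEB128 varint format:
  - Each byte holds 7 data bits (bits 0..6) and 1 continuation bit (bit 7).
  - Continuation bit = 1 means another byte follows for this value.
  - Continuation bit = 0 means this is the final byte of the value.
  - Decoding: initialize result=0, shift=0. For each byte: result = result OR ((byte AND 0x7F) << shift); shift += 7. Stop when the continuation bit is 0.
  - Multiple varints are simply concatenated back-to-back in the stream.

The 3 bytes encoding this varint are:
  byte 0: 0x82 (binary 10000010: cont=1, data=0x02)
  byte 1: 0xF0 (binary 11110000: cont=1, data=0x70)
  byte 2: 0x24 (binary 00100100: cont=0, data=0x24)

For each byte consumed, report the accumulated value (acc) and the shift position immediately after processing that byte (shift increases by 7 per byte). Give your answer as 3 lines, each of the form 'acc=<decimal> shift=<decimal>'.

Answer: acc=2 shift=7
acc=14338 shift=14
acc=604162 shift=21

Derivation:
byte 0=0x82: payload=0x02=2, contrib = 2<<0 = 2; acc -> 2, shift -> 7
byte 1=0xF0: payload=0x70=112, contrib = 112<<7 = 14336; acc -> 14338, shift -> 14
byte 2=0x24: payload=0x24=36, contrib = 36<<14 = 589824; acc -> 604162, shift -> 21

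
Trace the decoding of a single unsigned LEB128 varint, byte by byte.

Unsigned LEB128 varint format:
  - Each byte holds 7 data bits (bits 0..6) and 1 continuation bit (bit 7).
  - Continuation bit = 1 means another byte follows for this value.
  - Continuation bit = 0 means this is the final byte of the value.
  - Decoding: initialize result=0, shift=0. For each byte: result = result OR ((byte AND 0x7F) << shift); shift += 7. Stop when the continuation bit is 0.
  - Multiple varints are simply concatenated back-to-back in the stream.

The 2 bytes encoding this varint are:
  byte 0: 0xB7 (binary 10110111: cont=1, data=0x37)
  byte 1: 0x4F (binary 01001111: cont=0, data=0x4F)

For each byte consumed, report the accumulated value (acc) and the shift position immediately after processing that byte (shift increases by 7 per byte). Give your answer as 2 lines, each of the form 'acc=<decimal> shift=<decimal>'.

Answer: acc=55 shift=7
acc=10167 shift=14

Derivation:
byte 0=0xB7: payload=0x37=55, contrib = 55<<0 = 55; acc -> 55, shift -> 7
byte 1=0x4F: payload=0x4F=79, contrib = 79<<7 = 10112; acc -> 10167, shift -> 14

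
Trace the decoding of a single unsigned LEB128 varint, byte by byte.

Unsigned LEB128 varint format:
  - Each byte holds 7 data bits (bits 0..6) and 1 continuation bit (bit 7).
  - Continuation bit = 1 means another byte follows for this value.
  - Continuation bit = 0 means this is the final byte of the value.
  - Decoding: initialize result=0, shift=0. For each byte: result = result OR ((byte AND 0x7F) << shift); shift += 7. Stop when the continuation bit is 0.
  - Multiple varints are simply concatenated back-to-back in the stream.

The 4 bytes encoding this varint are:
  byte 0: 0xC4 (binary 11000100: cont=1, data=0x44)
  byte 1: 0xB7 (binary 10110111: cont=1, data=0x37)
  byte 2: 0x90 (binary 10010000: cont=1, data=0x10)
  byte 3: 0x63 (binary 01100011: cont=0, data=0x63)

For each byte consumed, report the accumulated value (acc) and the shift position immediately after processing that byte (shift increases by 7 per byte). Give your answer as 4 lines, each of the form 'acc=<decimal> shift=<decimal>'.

Answer: acc=68 shift=7
acc=7108 shift=14
acc=269252 shift=21
acc=207887300 shift=28

Derivation:
byte 0=0xC4: payload=0x44=68, contrib = 68<<0 = 68; acc -> 68, shift -> 7
byte 1=0xB7: payload=0x37=55, contrib = 55<<7 = 7040; acc -> 7108, shift -> 14
byte 2=0x90: payload=0x10=16, contrib = 16<<14 = 262144; acc -> 269252, shift -> 21
byte 3=0x63: payload=0x63=99, contrib = 99<<21 = 207618048; acc -> 207887300, shift -> 28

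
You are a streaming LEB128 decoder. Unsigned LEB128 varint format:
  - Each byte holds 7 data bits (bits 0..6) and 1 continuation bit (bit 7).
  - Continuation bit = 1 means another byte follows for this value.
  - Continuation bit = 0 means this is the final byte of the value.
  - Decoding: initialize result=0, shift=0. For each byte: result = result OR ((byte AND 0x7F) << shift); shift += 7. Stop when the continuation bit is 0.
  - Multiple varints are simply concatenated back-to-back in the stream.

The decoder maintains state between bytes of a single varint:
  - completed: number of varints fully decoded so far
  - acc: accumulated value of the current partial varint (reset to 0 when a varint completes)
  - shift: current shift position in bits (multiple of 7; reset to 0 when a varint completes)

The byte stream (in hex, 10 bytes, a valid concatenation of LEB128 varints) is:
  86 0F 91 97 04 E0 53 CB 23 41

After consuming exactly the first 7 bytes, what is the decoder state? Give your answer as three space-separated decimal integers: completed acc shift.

byte[0]=0x86 cont=1 payload=0x06: acc |= 6<<0 -> completed=0 acc=6 shift=7
byte[1]=0x0F cont=0 payload=0x0F: varint #1 complete (value=1926); reset -> completed=1 acc=0 shift=0
byte[2]=0x91 cont=1 payload=0x11: acc |= 17<<0 -> completed=1 acc=17 shift=7
byte[3]=0x97 cont=1 payload=0x17: acc |= 23<<7 -> completed=1 acc=2961 shift=14
byte[4]=0x04 cont=0 payload=0x04: varint #2 complete (value=68497); reset -> completed=2 acc=0 shift=0
byte[5]=0xE0 cont=1 payload=0x60: acc |= 96<<0 -> completed=2 acc=96 shift=7
byte[6]=0x53 cont=0 payload=0x53: varint #3 complete (value=10720); reset -> completed=3 acc=0 shift=0

Answer: 3 0 0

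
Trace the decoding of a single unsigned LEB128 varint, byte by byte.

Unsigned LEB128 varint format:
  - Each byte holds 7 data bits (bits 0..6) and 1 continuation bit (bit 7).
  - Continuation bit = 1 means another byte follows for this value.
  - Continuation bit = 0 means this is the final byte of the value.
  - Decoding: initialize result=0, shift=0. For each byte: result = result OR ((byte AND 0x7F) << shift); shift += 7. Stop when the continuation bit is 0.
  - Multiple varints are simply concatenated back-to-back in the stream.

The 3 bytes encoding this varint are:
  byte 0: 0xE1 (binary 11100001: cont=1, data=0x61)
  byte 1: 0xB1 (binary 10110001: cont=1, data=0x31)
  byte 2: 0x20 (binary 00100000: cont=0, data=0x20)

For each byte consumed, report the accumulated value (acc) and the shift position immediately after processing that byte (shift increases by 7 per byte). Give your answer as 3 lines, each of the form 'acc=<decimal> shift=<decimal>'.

Answer: acc=97 shift=7
acc=6369 shift=14
acc=530657 shift=21

Derivation:
byte 0=0xE1: payload=0x61=97, contrib = 97<<0 = 97; acc -> 97, shift -> 7
byte 1=0xB1: payload=0x31=49, contrib = 49<<7 = 6272; acc -> 6369, shift -> 14
byte 2=0x20: payload=0x20=32, contrib = 32<<14 = 524288; acc -> 530657, shift -> 21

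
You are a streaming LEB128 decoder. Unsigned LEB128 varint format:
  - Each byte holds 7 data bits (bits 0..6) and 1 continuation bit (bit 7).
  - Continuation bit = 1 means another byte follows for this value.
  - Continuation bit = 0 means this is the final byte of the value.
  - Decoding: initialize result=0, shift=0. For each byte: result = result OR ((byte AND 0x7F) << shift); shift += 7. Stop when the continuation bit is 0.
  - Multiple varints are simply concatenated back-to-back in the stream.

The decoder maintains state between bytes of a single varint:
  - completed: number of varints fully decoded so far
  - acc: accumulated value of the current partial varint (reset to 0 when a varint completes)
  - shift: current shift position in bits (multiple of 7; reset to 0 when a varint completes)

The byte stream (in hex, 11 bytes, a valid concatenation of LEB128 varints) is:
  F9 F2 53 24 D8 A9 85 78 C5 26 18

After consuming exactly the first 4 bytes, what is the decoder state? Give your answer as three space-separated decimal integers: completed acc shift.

byte[0]=0xF9 cont=1 payload=0x79: acc |= 121<<0 -> completed=0 acc=121 shift=7
byte[1]=0xF2 cont=1 payload=0x72: acc |= 114<<7 -> completed=0 acc=14713 shift=14
byte[2]=0x53 cont=0 payload=0x53: varint #1 complete (value=1374585); reset -> completed=1 acc=0 shift=0
byte[3]=0x24 cont=0 payload=0x24: varint #2 complete (value=36); reset -> completed=2 acc=0 shift=0

Answer: 2 0 0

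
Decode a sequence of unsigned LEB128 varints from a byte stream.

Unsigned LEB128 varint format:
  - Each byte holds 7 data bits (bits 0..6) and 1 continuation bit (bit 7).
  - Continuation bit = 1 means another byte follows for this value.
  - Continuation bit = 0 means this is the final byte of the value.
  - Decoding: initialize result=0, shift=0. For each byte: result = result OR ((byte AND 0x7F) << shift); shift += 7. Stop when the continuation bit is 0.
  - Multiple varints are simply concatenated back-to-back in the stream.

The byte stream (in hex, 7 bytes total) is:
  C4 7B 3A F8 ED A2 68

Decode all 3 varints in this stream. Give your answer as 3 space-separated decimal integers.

Answer: 15812 58 218674936

Derivation:
  byte[0]=0xC4 cont=1 payload=0x44=68: acc |= 68<<0 -> acc=68 shift=7
  byte[1]=0x7B cont=0 payload=0x7B=123: acc |= 123<<7 -> acc=15812 shift=14 [end]
Varint 1: bytes[0:2] = C4 7B -> value 15812 (2 byte(s))
  byte[2]=0x3A cont=0 payload=0x3A=58: acc |= 58<<0 -> acc=58 shift=7 [end]
Varint 2: bytes[2:3] = 3A -> value 58 (1 byte(s))
  byte[3]=0xF8 cont=1 payload=0x78=120: acc |= 120<<0 -> acc=120 shift=7
  byte[4]=0xED cont=1 payload=0x6D=109: acc |= 109<<7 -> acc=14072 shift=14
  byte[5]=0xA2 cont=1 payload=0x22=34: acc |= 34<<14 -> acc=571128 shift=21
  byte[6]=0x68 cont=0 payload=0x68=104: acc |= 104<<21 -> acc=218674936 shift=28 [end]
Varint 3: bytes[3:7] = F8 ED A2 68 -> value 218674936 (4 byte(s))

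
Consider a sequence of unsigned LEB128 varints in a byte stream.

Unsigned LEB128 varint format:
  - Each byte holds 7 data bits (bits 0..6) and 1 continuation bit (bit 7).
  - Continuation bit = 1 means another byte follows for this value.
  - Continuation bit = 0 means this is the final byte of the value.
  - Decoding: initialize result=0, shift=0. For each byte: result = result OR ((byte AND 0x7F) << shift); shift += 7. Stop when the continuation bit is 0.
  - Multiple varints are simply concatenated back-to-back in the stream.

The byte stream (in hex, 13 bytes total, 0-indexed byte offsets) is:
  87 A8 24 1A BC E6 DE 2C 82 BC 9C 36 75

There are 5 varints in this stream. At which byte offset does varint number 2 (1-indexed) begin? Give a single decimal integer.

Answer: 3

Derivation:
  byte[0]=0x87 cont=1 payload=0x07=7: acc |= 7<<0 -> acc=7 shift=7
  byte[1]=0xA8 cont=1 payload=0x28=40: acc |= 40<<7 -> acc=5127 shift=14
  byte[2]=0x24 cont=0 payload=0x24=36: acc |= 36<<14 -> acc=594951 shift=21 [end]
Varint 1: bytes[0:3] = 87 A8 24 -> value 594951 (3 byte(s))
  byte[3]=0x1A cont=0 payload=0x1A=26: acc |= 26<<0 -> acc=26 shift=7 [end]
Varint 2: bytes[3:4] = 1A -> value 26 (1 byte(s))
  byte[4]=0xBC cont=1 payload=0x3C=60: acc |= 60<<0 -> acc=60 shift=7
  byte[5]=0xE6 cont=1 payload=0x66=102: acc |= 102<<7 -> acc=13116 shift=14
  byte[6]=0xDE cont=1 payload=0x5E=94: acc |= 94<<14 -> acc=1553212 shift=21
  byte[7]=0x2C cont=0 payload=0x2C=44: acc |= 44<<21 -> acc=93827900 shift=28 [end]
Varint 3: bytes[4:8] = BC E6 DE 2C -> value 93827900 (4 byte(s))
  byte[8]=0x82 cont=1 payload=0x02=2: acc |= 2<<0 -> acc=2 shift=7
  byte[9]=0xBC cont=1 payload=0x3C=60: acc |= 60<<7 -> acc=7682 shift=14
  byte[10]=0x9C cont=1 payload=0x1C=28: acc |= 28<<14 -> acc=466434 shift=21
  byte[11]=0x36 cont=0 payload=0x36=54: acc |= 54<<21 -> acc=113712642 shift=28 [end]
Varint 4: bytes[8:12] = 82 BC 9C 36 -> value 113712642 (4 byte(s))
  byte[12]=0x75 cont=0 payload=0x75=117: acc |= 117<<0 -> acc=117 shift=7 [end]
Varint 5: bytes[12:13] = 75 -> value 117 (1 byte(s))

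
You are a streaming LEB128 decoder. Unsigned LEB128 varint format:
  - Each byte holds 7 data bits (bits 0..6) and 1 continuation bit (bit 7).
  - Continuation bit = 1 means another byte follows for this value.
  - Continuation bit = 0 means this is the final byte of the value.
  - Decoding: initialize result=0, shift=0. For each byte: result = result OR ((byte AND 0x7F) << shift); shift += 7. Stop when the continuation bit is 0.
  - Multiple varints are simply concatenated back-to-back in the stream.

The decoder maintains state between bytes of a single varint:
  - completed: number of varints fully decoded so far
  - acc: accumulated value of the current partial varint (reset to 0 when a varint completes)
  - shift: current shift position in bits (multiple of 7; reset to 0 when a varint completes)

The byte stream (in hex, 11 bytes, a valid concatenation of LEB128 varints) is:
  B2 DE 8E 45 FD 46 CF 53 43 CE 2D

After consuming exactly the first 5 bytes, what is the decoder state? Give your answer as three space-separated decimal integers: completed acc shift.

Answer: 1 125 7

Derivation:
byte[0]=0xB2 cont=1 payload=0x32: acc |= 50<<0 -> completed=0 acc=50 shift=7
byte[1]=0xDE cont=1 payload=0x5E: acc |= 94<<7 -> completed=0 acc=12082 shift=14
byte[2]=0x8E cont=1 payload=0x0E: acc |= 14<<14 -> completed=0 acc=241458 shift=21
byte[3]=0x45 cont=0 payload=0x45: varint #1 complete (value=144944946); reset -> completed=1 acc=0 shift=0
byte[4]=0xFD cont=1 payload=0x7D: acc |= 125<<0 -> completed=1 acc=125 shift=7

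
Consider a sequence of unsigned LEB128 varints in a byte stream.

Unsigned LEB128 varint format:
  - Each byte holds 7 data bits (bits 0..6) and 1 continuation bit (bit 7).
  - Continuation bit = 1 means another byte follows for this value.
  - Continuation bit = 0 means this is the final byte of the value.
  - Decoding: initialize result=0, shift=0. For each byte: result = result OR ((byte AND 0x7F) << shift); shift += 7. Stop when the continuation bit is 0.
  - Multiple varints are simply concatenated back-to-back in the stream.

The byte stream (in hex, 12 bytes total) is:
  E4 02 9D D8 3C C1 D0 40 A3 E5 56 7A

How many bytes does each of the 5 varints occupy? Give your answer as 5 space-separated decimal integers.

Answer: 2 3 3 3 1

Derivation:
  byte[0]=0xE4 cont=1 payload=0x64=100: acc |= 100<<0 -> acc=100 shift=7
  byte[1]=0x02 cont=0 payload=0x02=2: acc |= 2<<7 -> acc=356 shift=14 [end]
Varint 1: bytes[0:2] = E4 02 -> value 356 (2 byte(s))
  byte[2]=0x9D cont=1 payload=0x1D=29: acc |= 29<<0 -> acc=29 shift=7
  byte[3]=0xD8 cont=1 payload=0x58=88: acc |= 88<<7 -> acc=11293 shift=14
  byte[4]=0x3C cont=0 payload=0x3C=60: acc |= 60<<14 -> acc=994333 shift=21 [end]
Varint 2: bytes[2:5] = 9D D8 3C -> value 994333 (3 byte(s))
  byte[5]=0xC1 cont=1 payload=0x41=65: acc |= 65<<0 -> acc=65 shift=7
  byte[6]=0xD0 cont=1 payload=0x50=80: acc |= 80<<7 -> acc=10305 shift=14
  byte[7]=0x40 cont=0 payload=0x40=64: acc |= 64<<14 -> acc=1058881 shift=21 [end]
Varint 3: bytes[5:8] = C1 D0 40 -> value 1058881 (3 byte(s))
  byte[8]=0xA3 cont=1 payload=0x23=35: acc |= 35<<0 -> acc=35 shift=7
  byte[9]=0xE5 cont=1 payload=0x65=101: acc |= 101<<7 -> acc=12963 shift=14
  byte[10]=0x56 cont=0 payload=0x56=86: acc |= 86<<14 -> acc=1421987 shift=21 [end]
Varint 4: bytes[8:11] = A3 E5 56 -> value 1421987 (3 byte(s))
  byte[11]=0x7A cont=0 payload=0x7A=122: acc |= 122<<0 -> acc=122 shift=7 [end]
Varint 5: bytes[11:12] = 7A -> value 122 (1 byte(s))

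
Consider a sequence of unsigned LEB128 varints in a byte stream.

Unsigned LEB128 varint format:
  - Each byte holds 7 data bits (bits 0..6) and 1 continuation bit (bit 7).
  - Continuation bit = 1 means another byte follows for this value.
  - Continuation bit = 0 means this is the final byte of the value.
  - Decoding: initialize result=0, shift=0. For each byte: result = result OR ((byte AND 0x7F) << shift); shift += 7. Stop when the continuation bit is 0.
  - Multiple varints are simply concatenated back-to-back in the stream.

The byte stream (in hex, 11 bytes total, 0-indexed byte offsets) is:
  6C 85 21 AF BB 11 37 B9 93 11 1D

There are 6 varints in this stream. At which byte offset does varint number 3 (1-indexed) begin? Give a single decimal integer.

Answer: 3

Derivation:
  byte[0]=0x6C cont=0 payload=0x6C=108: acc |= 108<<0 -> acc=108 shift=7 [end]
Varint 1: bytes[0:1] = 6C -> value 108 (1 byte(s))
  byte[1]=0x85 cont=1 payload=0x05=5: acc |= 5<<0 -> acc=5 shift=7
  byte[2]=0x21 cont=0 payload=0x21=33: acc |= 33<<7 -> acc=4229 shift=14 [end]
Varint 2: bytes[1:3] = 85 21 -> value 4229 (2 byte(s))
  byte[3]=0xAF cont=1 payload=0x2F=47: acc |= 47<<0 -> acc=47 shift=7
  byte[4]=0xBB cont=1 payload=0x3B=59: acc |= 59<<7 -> acc=7599 shift=14
  byte[5]=0x11 cont=0 payload=0x11=17: acc |= 17<<14 -> acc=286127 shift=21 [end]
Varint 3: bytes[3:6] = AF BB 11 -> value 286127 (3 byte(s))
  byte[6]=0x37 cont=0 payload=0x37=55: acc |= 55<<0 -> acc=55 shift=7 [end]
Varint 4: bytes[6:7] = 37 -> value 55 (1 byte(s))
  byte[7]=0xB9 cont=1 payload=0x39=57: acc |= 57<<0 -> acc=57 shift=7
  byte[8]=0x93 cont=1 payload=0x13=19: acc |= 19<<7 -> acc=2489 shift=14
  byte[9]=0x11 cont=0 payload=0x11=17: acc |= 17<<14 -> acc=281017 shift=21 [end]
Varint 5: bytes[7:10] = B9 93 11 -> value 281017 (3 byte(s))
  byte[10]=0x1D cont=0 payload=0x1D=29: acc |= 29<<0 -> acc=29 shift=7 [end]
Varint 6: bytes[10:11] = 1D -> value 29 (1 byte(s))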